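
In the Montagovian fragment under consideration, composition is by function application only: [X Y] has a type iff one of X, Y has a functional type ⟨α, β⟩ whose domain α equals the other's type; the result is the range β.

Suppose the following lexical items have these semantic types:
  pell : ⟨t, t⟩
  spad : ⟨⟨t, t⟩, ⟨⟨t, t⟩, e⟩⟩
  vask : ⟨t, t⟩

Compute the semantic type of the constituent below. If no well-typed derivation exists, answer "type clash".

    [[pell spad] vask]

e

[pell spad]: functor spad : ⟨⟨t, t⟩, ⟨⟨t, t⟩, e⟩⟩, argument pell : ⟨t, t⟩; result ⟨⟨t, t⟩, e⟩.
[[pell spad] vask]: functor [pell spad] : ⟨⟨t, t⟩, e⟩, argument vask : ⟨t, t⟩; result e.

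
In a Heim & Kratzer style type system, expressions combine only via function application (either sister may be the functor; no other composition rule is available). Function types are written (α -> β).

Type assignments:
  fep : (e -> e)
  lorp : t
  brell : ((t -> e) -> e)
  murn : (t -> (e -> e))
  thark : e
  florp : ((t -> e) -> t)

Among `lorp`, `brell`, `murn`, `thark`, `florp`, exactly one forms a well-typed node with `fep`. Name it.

lorp : t — does not combine with fep.
brell : ((t -> e) -> e) — does not combine with fep.
murn : (t -> (e -> e)) — does not combine with fep.
thark — combines: fep : (e -> e) takes thark : e as argument, giving e.
florp : ((t -> e) -> t) — does not combine with fep.

thark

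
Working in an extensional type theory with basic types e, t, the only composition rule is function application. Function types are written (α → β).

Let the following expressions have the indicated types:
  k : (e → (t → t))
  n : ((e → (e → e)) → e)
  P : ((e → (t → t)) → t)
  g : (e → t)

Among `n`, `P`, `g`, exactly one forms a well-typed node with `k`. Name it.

P

n : ((e → (e → e)) → e) — neither side's domain matches the other.
P — combines: P : ((e → (t → t)) → t) takes k : (e → (t → t)) as argument, giving t.
g : (e → t) — neither side's domain matches the other.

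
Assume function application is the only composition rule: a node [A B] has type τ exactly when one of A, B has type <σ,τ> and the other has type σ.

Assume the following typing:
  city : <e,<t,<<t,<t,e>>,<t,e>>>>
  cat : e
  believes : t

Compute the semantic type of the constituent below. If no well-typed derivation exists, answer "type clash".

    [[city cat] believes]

<<t,<t,e>>,<t,e>>

[city cat]: city is <e,<t,<<t,<t,e>>,<t,e>>>>, cat is e; result <t,<<t,<t,e>>,<t,e>>>.
[[city cat] believes]: [city cat] is <t,<<t,<t,e>>,<t,e>>>, believes is t; result <<t,<t,e>>,<t,e>>.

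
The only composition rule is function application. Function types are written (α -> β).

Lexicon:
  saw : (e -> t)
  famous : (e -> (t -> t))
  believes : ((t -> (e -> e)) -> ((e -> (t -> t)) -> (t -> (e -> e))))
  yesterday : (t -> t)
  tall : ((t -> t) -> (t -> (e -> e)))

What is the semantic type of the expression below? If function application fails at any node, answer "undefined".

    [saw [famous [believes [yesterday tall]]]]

undefined

[yesterday tall]: ((t -> t) -> (t -> (e -> e))) applied to (t -> t) yields (t -> (e -> e)).
[believes [yesterday tall]]: ((t -> (e -> e)) -> ((e -> (t -> t)) -> (t -> (e -> e)))) applied to (t -> (e -> e)) yields ((e -> (t -> t)) -> (t -> (e -> e))).
[famous [believes [yesterday tall]]]: ((e -> (t -> t)) -> (t -> (e -> e))) applied to (e -> (t -> t)) yields (t -> (e -> e)).
[saw [famous [believes [yesterday tall]]]]: (e -> t) and (t -> (e -> e)) cannot combine by function application — type clash.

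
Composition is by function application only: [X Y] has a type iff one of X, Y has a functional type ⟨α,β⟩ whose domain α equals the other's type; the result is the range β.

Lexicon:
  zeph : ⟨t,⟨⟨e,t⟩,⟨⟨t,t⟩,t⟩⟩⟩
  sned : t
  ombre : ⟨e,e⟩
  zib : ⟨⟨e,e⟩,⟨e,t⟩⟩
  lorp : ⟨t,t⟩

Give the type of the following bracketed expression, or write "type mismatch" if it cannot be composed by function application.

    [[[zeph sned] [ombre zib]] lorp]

[zeph sned]: zeph is ⟨t,⟨⟨e,t⟩,⟨⟨t,t⟩,t⟩⟩⟩, sned is t; result ⟨⟨e,t⟩,⟨⟨t,t⟩,t⟩⟩.
[ombre zib]: zib is ⟨⟨e,e⟩,⟨e,t⟩⟩, ombre is ⟨e,e⟩; result ⟨e,t⟩.
[[zeph sned] [ombre zib]]: [zeph sned] is ⟨⟨e,t⟩,⟨⟨t,t⟩,t⟩⟩, [ombre zib] is ⟨e,t⟩; result ⟨⟨t,t⟩,t⟩.
[[[zeph sned] [ombre zib]] lorp]: [[zeph sned] [ombre zib]] is ⟨⟨t,t⟩,t⟩, lorp is ⟨t,t⟩; result t.

t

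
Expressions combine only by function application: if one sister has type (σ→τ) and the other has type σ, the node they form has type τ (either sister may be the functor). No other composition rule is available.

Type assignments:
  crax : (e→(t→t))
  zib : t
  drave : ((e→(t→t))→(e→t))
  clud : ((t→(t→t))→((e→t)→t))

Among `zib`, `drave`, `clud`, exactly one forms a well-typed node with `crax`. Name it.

zib : t — neither side's domain matches the other.
drave — combines: drave : ((e→(t→t))→(e→t)) takes crax : (e→(t→t)) as argument, giving (e→t).
clud : ((t→(t→t))→((e→t)→t)) — neither side's domain matches the other.

drave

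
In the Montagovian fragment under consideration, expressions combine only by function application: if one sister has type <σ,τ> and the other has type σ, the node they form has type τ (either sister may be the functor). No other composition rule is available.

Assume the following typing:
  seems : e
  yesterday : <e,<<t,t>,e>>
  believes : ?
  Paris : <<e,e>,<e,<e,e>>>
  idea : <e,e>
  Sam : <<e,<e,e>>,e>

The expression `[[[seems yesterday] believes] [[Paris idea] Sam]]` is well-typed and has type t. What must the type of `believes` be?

<<<t,t>,e>,<e,t>>

At [[[seems yesterday] believes] [[Paris idea] Sam]] (required: t): [[Paris idea] Sam] is e, which is not a function with range t; hence [[seems yesterday] believes] is the functor — type <e,t>.
At [[seems yesterday] believes] (required: <e,t>): [seems yesterday] is <<t,t>,e>, which is not a function with range <e,t>; hence believes is the functor — type <<<t,t>,e>,<e,t>>.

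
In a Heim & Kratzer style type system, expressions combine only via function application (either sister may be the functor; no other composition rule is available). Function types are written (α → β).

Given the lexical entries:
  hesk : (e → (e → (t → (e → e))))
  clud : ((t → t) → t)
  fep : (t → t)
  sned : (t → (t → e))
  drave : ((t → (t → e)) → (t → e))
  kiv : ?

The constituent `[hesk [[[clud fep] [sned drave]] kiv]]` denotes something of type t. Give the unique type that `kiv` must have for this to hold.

[hesk [[[clud fep] [sned drave]] kiv]] must have type t. The sister hesk has type (e → (e → (t → (e → e)))); that is not a function onto t, so [[[clud fep] [sned drave]] kiv] must be the functor, of type ((e → (e → (t → (e → e)))) → t).
[[[clud fep] [sned drave]] kiv] must have type ((e → (e → (t → (e → e)))) → t). The sister [[clud fep] [sned drave]] has type e; that is not a function onto ((e → (e → (t → (e → e)))) → t), so kiv must be the functor, of type (e → ((e → (e → (t → (e → e)))) → t)).

(e → ((e → (e → (t → (e → e)))) → t))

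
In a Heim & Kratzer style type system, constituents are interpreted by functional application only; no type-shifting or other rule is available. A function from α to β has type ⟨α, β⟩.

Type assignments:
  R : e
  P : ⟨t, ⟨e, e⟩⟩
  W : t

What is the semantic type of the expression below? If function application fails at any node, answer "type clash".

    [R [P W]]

e

[P W]: P is ⟨t, ⟨e, e⟩⟩, W is t; result ⟨e, e⟩.
[R [P W]]: [P W] is ⟨e, e⟩, R is e; result e.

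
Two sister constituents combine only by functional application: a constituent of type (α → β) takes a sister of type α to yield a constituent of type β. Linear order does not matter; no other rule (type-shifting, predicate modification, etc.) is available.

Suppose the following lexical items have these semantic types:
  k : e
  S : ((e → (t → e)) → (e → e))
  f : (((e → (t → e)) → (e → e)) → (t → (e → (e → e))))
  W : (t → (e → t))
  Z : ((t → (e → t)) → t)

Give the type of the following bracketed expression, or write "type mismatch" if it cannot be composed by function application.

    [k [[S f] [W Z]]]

(e → e)

[S f]: (((e → (t → e)) → (e → e)) → (t → (e → (e → e)))) applied to ((e → (t → e)) → (e → e)) yields (t → (e → (e → e))).
[W Z]: ((t → (e → t)) → t) applied to (t → (e → t)) yields t.
[[S f] [W Z]]: (t → (e → (e → e))) applied to t yields (e → (e → e)).
[k [[S f] [W Z]]]: (e → (e → e)) applied to e yields (e → e).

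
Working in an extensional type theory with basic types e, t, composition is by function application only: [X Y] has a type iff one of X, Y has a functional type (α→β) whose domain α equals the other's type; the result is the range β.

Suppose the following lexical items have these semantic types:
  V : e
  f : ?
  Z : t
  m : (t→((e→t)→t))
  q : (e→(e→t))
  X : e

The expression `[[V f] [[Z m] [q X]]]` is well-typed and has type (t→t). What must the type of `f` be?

(e→(t→(t→t)))

At [[V f] [[Z m] [q X]]] (required: (t→t)): [[Z m] [q X]] is t, which is not a function with range (t→t); hence [V f] is the functor — type (t→(t→t)).
At [V f] (required: (t→(t→t))): V is e, which is not a function with range (t→(t→t)); hence f is the functor — type (e→(t→(t→t))).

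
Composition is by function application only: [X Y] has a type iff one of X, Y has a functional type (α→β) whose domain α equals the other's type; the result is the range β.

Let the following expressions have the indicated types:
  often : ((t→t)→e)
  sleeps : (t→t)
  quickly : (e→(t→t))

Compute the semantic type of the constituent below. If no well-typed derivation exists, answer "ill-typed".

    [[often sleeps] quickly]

(t→t)

[often sleeps]: functor often : ((t→t)→e), argument sleeps : (t→t); result e.
[[often sleeps] quickly]: functor quickly : (e→(t→t)), argument [often sleeps] : e; result (t→t).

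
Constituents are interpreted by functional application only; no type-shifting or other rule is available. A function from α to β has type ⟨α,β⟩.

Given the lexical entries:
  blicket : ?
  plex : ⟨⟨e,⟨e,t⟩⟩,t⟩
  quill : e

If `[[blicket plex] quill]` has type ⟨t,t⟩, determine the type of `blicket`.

For [[blicket plex] quill] to have type ⟨t,t⟩ with quill of type e, [blicket plex] must be the function: [blicket plex] : ⟨e,⟨t,t⟩⟩.
For [blicket plex] to have type ⟨e,⟨t,t⟩⟩ with plex of type ⟨⟨e,⟨e,t⟩⟩,t⟩, blicket must be the function: blicket : ⟨⟨⟨e,⟨e,t⟩⟩,t⟩,⟨e,⟨t,t⟩⟩⟩.

⟨⟨⟨e,⟨e,t⟩⟩,t⟩,⟨e,⟨t,t⟩⟩⟩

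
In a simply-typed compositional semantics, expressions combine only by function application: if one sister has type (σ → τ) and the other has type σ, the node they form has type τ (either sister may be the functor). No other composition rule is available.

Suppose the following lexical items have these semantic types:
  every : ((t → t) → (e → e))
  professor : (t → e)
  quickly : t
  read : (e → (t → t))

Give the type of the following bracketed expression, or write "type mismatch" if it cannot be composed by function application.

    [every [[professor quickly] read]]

[professor quickly]: functor professor : (t → e), argument quickly : t; result e.
[[professor quickly] read]: functor read : (e → (t → t)), argument [professor quickly] : e; result (t → t).
[every [[professor quickly] read]]: functor every : ((t → t) → (e → e)), argument [[professor quickly] read] : (t → t); result (e → e).

(e → e)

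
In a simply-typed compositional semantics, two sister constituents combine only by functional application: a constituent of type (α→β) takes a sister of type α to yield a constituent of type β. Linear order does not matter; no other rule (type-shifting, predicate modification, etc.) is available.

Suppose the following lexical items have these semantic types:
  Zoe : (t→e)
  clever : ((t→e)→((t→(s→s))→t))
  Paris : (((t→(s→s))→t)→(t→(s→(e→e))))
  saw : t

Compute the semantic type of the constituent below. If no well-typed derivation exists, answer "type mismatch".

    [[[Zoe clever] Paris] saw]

[Zoe clever]: ((t→e)→((t→(s→s))→t)) applied to (t→e) yields ((t→(s→s))→t).
[[Zoe clever] Paris]: (((t→(s→s))→t)→(t→(s→(e→e)))) applied to ((t→(s→s))→t) yields (t→(s→(e→e))).
[[[Zoe clever] Paris] saw]: (t→(s→(e→e))) applied to t yields (s→(e→e)).

(s→(e→e))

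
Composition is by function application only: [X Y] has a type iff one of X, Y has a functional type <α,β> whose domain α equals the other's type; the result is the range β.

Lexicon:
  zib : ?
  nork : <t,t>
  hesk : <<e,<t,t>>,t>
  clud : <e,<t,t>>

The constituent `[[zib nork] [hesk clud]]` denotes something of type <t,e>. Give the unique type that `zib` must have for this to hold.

<<t,t>,<t,<t,e>>>

[[zib nork] [hesk clud]] must have type <t,e>. The sister [hesk clud] has type t; that is not a function onto <t,e>, so [zib nork] must be the functor, of type <t,<t,e>>.
[zib nork] must have type <t,<t,e>>. The sister nork has type <t,t>; that is not a function onto <t,<t,e>>, so zib must be the functor, of type <<t,t>,<t,<t,e>>>.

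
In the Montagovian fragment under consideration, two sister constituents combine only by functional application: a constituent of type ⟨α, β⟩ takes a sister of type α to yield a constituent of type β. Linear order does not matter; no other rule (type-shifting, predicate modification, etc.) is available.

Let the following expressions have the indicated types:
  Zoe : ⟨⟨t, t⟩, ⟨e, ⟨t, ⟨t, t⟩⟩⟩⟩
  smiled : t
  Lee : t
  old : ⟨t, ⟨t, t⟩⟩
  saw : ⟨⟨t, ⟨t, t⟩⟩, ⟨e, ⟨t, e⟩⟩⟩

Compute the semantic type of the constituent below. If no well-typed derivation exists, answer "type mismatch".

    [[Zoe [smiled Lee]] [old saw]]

[smiled Lee]: t with t — neither is a function whose domain matches the other; composition fails here.

type mismatch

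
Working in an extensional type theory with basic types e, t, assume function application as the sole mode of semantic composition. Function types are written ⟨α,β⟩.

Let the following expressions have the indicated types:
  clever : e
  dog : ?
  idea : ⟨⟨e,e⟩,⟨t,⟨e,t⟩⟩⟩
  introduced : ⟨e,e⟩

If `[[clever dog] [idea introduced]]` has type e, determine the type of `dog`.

⟨e,⟨⟨t,⟨e,t⟩⟩,e⟩⟩

[[clever dog] [idea introduced]] must have type e. The sister [idea introduced] has type ⟨t,⟨e,t⟩⟩; that is not a function onto e, so [clever dog] must be the functor, of type ⟨⟨t,⟨e,t⟩⟩,e⟩.
[clever dog] must have type ⟨⟨t,⟨e,t⟩⟩,e⟩. The sister clever has type e; that is not a function onto ⟨⟨t,⟨e,t⟩⟩,e⟩, so dog must be the functor, of type ⟨e,⟨⟨t,⟨e,t⟩⟩,e⟩⟩.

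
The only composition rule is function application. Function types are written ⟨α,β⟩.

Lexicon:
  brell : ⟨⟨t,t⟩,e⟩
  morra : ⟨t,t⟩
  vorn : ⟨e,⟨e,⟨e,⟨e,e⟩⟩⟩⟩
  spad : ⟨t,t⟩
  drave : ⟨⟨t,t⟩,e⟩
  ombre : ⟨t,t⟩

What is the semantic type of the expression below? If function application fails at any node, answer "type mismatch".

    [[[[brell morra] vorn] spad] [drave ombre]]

[brell morra]: ⟨⟨t,t⟩,e⟩ applied to ⟨t,t⟩ yields e.
[[brell morra] vorn]: ⟨e,⟨e,⟨e,⟨e,e⟩⟩⟩⟩ applied to e yields ⟨e,⟨e,⟨e,e⟩⟩⟩.
[[[brell morra] vorn] spad]: ⟨e,⟨e,⟨e,e⟩⟩⟩ with ⟨t,t⟩ — neither is a function whose domain matches the other; composition fails here.

type mismatch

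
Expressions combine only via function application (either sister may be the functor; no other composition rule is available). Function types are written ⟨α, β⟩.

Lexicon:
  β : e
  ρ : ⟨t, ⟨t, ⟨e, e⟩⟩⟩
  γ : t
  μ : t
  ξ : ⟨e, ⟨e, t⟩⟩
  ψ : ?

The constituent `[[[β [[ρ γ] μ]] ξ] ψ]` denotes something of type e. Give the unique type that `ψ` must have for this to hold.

[[[β [[ρ γ] μ]] ξ] ψ] is required to be e. [[β [[ρ γ] μ]] ξ] : ⟨e, t⟩ cannot yield e as functor, so ψ : ⟨⟨e, t⟩, e⟩.

⟨⟨e, t⟩, e⟩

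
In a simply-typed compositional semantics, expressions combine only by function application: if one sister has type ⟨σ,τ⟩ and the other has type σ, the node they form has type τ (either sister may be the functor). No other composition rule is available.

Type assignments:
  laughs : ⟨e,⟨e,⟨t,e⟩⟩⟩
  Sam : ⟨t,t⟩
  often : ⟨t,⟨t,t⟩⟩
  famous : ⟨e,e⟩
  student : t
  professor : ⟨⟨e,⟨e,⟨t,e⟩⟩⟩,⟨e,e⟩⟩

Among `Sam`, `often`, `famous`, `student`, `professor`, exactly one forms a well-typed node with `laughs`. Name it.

professor

Sam : ⟨t,t⟩ — laughs needs e; Sam needs t; neither fits.
often : ⟨t,⟨t,t⟩⟩ — laughs needs e; often needs t; neither fits.
famous : ⟨e,e⟩ — laughs needs e; famous needs e; neither fits.
student : t — laughs needs e; student needs nothing (atomic); neither fits.
professor — combines: professor : ⟨⟨e,⟨e,⟨t,e⟩⟩⟩,⟨e,e⟩⟩ takes laughs : ⟨e,⟨e,⟨t,e⟩⟩⟩ as argument, giving ⟨e,e⟩.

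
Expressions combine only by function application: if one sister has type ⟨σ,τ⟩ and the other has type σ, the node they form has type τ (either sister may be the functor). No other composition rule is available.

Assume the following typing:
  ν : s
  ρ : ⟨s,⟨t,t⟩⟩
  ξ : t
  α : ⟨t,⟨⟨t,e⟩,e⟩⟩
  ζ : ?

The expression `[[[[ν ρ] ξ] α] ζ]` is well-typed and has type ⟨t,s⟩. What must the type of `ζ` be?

⟨⟨⟨t,e⟩,e⟩,⟨t,s⟩⟩

[[[[ν ρ] ξ] α] ζ] must have type ⟨t,s⟩. The sister [[[ν ρ] ξ] α] has type ⟨⟨t,e⟩,e⟩; that is not a function onto ⟨t,s⟩, so ζ must be the functor, of type ⟨⟨⟨t,e⟩,e⟩,⟨t,s⟩⟩.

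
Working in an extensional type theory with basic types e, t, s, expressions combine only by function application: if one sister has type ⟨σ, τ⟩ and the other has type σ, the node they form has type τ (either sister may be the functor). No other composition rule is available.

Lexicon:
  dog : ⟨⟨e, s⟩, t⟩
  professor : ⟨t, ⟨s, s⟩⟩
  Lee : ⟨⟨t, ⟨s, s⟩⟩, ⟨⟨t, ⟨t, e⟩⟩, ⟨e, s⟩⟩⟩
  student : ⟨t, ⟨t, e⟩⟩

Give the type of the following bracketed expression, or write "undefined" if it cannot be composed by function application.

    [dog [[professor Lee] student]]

[professor Lee]: Lee is ⟨⟨t, ⟨s, s⟩⟩, ⟨⟨t, ⟨t, e⟩⟩, ⟨e, s⟩⟩⟩, professor is ⟨t, ⟨s, s⟩⟩; result ⟨⟨t, ⟨t, e⟩⟩, ⟨e, s⟩⟩.
[[professor Lee] student]: [professor Lee] is ⟨⟨t, ⟨t, e⟩⟩, ⟨e, s⟩⟩, student is ⟨t, ⟨t, e⟩⟩; result ⟨e, s⟩.
[dog [[professor Lee] student]]: dog is ⟨⟨e, s⟩, t⟩, [[professor Lee] student] is ⟨e, s⟩; result t.

t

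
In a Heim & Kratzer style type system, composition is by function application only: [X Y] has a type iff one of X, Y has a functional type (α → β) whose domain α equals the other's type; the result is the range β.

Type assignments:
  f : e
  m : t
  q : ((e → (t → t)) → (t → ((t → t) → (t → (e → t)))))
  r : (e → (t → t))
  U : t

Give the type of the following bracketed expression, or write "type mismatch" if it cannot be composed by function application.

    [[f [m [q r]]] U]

At [q r], q : ((e → (t → t)) → (t → ((t → t) → (t → (e → t))))) takes r : (e → (t → t)), giving (t → ((t → t) → (t → (e → t)))).
At [m [q r]], [q r] : (t → ((t → t) → (t → (e → t)))) takes m : t, giving ((t → t) → (t → (e → t))).
[f [m [q r]]]: e with ((t → t) → (t → (e → t))) — neither is a function whose domain matches the other; composition fails here.

type mismatch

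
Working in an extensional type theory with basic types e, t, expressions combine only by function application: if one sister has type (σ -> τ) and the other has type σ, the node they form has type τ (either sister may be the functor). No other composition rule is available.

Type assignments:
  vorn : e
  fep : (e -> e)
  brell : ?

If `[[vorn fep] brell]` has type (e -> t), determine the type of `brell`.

For [[vorn fep] brell] to have type (e -> t) with [vorn fep] of type e, brell must be the function: brell : (e -> (e -> t)).

(e -> (e -> t))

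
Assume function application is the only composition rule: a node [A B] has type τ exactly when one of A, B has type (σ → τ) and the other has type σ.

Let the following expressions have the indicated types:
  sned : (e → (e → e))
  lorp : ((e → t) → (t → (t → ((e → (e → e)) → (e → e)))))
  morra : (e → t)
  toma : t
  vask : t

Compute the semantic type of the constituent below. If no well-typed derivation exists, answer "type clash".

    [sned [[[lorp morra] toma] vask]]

(e → e)

[lorp morra]: functor lorp : ((e → t) → (t → (t → ((e → (e → e)) → (e → e))))), argument morra : (e → t); result (t → (t → ((e → (e → e)) → (e → e)))).
[[lorp morra] toma]: functor [lorp morra] : (t → (t → ((e → (e → e)) → (e → e)))), argument toma : t; result (t → ((e → (e → e)) → (e → e))).
[[[lorp morra] toma] vask]: functor [[lorp morra] toma] : (t → ((e → (e → e)) → (e → e))), argument vask : t; result ((e → (e → e)) → (e → e)).
[sned [[[lorp morra] toma] vask]]: functor [[[lorp morra] toma] vask] : ((e → (e → e)) → (e → e)), argument sned : (e → (e → e)); result (e → e).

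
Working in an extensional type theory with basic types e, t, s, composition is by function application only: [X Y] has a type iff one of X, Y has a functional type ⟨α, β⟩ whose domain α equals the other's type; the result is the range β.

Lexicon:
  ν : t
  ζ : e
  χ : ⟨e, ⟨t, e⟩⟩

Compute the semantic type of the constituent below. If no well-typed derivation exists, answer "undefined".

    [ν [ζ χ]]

At [ζ χ], χ : ⟨e, ⟨t, e⟩⟩ takes ζ : e, giving ⟨t, e⟩.
At [ν [ζ χ]], [ζ χ] : ⟨t, e⟩ takes ν : t, giving e.

e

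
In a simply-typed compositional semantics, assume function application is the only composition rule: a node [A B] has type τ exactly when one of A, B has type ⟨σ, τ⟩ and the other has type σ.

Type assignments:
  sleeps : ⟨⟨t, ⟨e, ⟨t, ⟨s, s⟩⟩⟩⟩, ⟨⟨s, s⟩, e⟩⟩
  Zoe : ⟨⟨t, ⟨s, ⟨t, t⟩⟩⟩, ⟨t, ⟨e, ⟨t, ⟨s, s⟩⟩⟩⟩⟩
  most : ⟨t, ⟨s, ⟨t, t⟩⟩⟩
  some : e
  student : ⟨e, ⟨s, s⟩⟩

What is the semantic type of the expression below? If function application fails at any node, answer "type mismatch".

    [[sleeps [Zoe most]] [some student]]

e

[Zoe most] — Zoe of type ⟨⟨t, ⟨s, ⟨t, t⟩⟩⟩, ⟨t, ⟨e, ⟨t, ⟨s, s⟩⟩⟩⟩⟩ combines with most of type ⟨t, ⟨s, ⟨t, t⟩⟩⟩: type ⟨t, ⟨e, ⟨t, ⟨s, s⟩⟩⟩⟩.
[sleeps [Zoe most]] — sleeps of type ⟨⟨t, ⟨e, ⟨t, ⟨s, s⟩⟩⟩⟩, ⟨⟨s, s⟩, e⟩⟩ combines with [Zoe most] of type ⟨t, ⟨e, ⟨t, ⟨s, s⟩⟩⟩⟩: type ⟨⟨s, s⟩, e⟩.
[some student] — student of type ⟨e, ⟨s, s⟩⟩ combines with some of type e: type ⟨s, s⟩.
[[sleeps [Zoe most]] [some student]] — [sleeps [Zoe most]] of type ⟨⟨s, s⟩, e⟩ combines with [some student] of type ⟨s, s⟩: type e.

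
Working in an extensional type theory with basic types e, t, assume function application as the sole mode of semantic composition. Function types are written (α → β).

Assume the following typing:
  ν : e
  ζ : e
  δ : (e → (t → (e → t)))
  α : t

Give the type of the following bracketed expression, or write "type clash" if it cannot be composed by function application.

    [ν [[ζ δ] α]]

At [ζ δ], δ : (e → (t → (e → t))) takes ζ : e, giving (t → (e → t)).
At [[ζ δ] α], [ζ δ] : (t → (e → t)) takes α : t, giving (e → t).
At [ν [[ζ δ] α]], [[ζ δ] α] : (e → t) takes ν : e, giving t.

t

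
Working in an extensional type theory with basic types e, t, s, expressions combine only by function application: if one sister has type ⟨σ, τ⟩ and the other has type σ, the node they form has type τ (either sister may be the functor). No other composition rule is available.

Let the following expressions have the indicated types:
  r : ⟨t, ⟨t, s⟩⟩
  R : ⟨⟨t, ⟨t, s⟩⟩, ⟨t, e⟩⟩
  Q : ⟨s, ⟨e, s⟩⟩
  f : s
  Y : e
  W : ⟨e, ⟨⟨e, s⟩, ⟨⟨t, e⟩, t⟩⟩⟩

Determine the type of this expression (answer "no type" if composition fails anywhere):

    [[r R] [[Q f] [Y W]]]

[r R]: ⟨⟨t, ⟨t, s⟩⟩, ⟨t, e⟩⟩ applied to ⟨t, ⟨t, s⟩⟩ yields ⟨t, e⟩.
[Q f]: ⟨s, ⟨e, s⟩⟩ applied to s yields ⟨e, s⟩.
[Y W]: ⟨e, ⟨⟨e, s⟩, ⟨⟨t, e⟩, t⟩⟩⟩ applied to e yields ⟨⟨e, s⟩, ⟨⟨t, e⟩, t⟩⟩.
[[Q f] [Y W]]: ⟨⟨e, s⟩, ⟨⟨t, e⟩, t⟩⟩ applied to ⟨e, s⟩ yields ⟨⟨t, e⟩, t⟩.
[[r R] [[Q f] [Y W]]]: ⟨⟨t, e⟩, t⟩ applied to ⟨t, e⟩ yields t.

t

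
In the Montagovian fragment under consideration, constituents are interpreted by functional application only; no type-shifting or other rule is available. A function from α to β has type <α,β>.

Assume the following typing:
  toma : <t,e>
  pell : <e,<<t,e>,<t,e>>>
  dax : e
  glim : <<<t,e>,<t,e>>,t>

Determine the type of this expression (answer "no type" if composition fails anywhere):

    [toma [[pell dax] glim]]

At [pell dax], pell : <e,<<t,e>,<t,e>>> takes dax : e, giving <<t,e>,<t,e>>.
At [[pell dax] glim], glim : <<<t,e>,<t,e>>,t> takes [pell dax] : <<t,e>,<t,e>>, giving t.
At [toma [[pell dax] glim]], toma : <t,e> takes [[pell dax] glim] : t, giving e.

e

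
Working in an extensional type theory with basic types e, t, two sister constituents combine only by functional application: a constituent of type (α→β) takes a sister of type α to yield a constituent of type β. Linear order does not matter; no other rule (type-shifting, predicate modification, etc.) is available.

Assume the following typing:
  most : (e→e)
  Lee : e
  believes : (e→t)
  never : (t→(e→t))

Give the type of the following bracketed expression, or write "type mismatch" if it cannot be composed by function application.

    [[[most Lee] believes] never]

(e→t)

At [most Lee], most : (e→e) takes Lee : e, giving e.
At [[most Lee] believes], believes : (e→t) takes [most Lee] : e, giving t.
At [[[most Lee] believes] never], never : (t→(e→t)) takes [[most Lee] believes] : t, giving (e→t).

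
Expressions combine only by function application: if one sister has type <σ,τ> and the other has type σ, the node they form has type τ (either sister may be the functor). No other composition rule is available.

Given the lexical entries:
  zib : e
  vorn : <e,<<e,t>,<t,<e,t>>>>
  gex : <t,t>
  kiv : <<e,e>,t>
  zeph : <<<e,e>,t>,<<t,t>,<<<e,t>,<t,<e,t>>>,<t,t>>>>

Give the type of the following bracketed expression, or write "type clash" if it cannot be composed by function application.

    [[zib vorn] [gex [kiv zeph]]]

At [zib vorn], vorn : <e,<<e,t>,<t,<e,t>>>> takes zib : e, giving <<e,t>,<t,<e,t>>>.
At [kiv zeph], zeph : <<<e,e>,t>,<<t,t>,<<<e,t>,<t,<e,t>>>,<t,t>>>> takes kiv : <<e,e>,t>, giving <<t,t>,<<<e,t>,<t,<e,t>>>,<t,t>>>.
At [gex [kiv zeph]], [kiv zeph] : <<t,t>,<<<e,t>,<t,<e,t>>>,<t,t>>> takes gex : <t,t>, giving <<<e,t>,<t,<e,t>>>,<t,t>>.
At [[zib vorn] [gex [kiv zeph]]], [gex [kiv zeph]] : <<<e,t>,<t,<e,t>>>,<t,t>> takes [zib vorn] : <<e,t>,<t,<e,t>>>, giving <t,t>.

<t,t>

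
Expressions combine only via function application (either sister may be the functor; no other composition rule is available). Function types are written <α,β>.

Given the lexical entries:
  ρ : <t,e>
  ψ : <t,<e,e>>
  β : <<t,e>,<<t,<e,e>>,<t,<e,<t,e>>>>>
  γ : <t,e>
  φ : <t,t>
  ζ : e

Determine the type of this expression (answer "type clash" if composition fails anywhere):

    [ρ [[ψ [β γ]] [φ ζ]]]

type clash

At [β γ], β : <<t,e>,<<t,<e,e>>,<t,<e,<t,e>>>>> takes γ : <t,e>, giving <<t,<e,e>>,<t,<e,<t,e>>>>.
At [ψ [β γ]], [β γ] : <<t,<e,e>>,<t,<e,<t,e>>>> takes ψ : <t,<e,e>>, giving <t,<e,<t,e>>>.
[φ ζ]: <t,t> with e — neither is a function whose domain matches the other; composition fails here.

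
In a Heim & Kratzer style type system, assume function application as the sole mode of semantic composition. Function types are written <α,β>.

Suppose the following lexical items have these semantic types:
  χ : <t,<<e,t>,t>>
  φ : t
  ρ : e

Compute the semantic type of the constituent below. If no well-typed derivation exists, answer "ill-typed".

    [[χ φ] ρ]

ill-typed

[χ φ]: functor χ : <t,<<e,t>,t>>, argument φ : t; result <<e,t>,t>.
At [[χ φ] ρ]: neither <<e,t>,t> nor e can take the other as argument; the node is ill-typed.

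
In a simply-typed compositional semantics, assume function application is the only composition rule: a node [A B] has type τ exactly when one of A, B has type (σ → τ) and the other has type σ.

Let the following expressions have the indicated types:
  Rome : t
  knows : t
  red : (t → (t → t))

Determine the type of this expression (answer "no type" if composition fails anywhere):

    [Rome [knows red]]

At [knows red], red : (t → (t → t)) takes knows : t, giving (t → t).
At [Rome [knows red]], [knows red] : (t → t) takes Rome : t, giving t.

t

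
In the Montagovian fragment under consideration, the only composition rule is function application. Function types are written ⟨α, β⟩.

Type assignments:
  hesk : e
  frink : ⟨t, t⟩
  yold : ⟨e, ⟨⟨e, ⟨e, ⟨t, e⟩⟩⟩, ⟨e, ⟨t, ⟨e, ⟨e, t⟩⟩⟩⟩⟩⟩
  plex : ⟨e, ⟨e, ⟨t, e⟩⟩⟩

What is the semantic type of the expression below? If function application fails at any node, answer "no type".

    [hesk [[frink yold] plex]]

no type

[frink yold]: ⟨t, t⟩ with ⟨e, ⟨⟨e, ⟨e, ⟨t, e⟩⟩⟩, ⟨e, ⟨t, ⟨e, ⟨e, t⟩⟩⟩⟩⟩⟩ — neither is a function whose domain matches the other; composition fails here.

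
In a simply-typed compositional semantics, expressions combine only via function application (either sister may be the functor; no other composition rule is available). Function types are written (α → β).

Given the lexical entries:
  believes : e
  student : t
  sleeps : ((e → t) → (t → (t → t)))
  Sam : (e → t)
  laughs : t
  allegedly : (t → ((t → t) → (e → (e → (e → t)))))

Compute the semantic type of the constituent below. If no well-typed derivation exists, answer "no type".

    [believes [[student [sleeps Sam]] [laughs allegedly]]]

(e → (e → t))

[sleeps Sam]: functor sleeps : ((e → t) → (t → (t → t))), argument Sam : (e → t); result (t → (t → t)).
[student [sleeps Sam]]: functor [sleeps Sam] : (t → (t → t)), argument student : t; result (t → t).
[laughs allegedly]: functor allegedly : (t → ((t → t) → (e → (e → (e → t))))), argument laughs : t; result ((t → t) → (e → (e → (e → t)))).
[[student [sleeps Sam]] [laughs allegedly]]: functor [laughs allegedly] : ((t → t) → (e → (e → (e → t)))), argument [student [sleeps Sam]] : (t → t); result (e → (e → (e → t))).
[believes [[student [sleeps Sam]] [laughs allegedly]]]: functor [[student [sleeps Sam]] [laughs allegedly]] : (e → (e → (e → t))), argument believes : e; result (e → (e → t)).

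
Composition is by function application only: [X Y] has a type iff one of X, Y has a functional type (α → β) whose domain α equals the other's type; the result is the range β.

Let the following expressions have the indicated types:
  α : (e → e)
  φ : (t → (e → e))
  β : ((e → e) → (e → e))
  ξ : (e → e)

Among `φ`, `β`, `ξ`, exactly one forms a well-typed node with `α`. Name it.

φ : (t → (e → e)) — neither side's domain matches the other.
β — combines: β : ((e → e) → (e → e)) takes α : (e → e) as argument, giving (e → e).
ξ : (e → e) — neither side's domain matches the other.

β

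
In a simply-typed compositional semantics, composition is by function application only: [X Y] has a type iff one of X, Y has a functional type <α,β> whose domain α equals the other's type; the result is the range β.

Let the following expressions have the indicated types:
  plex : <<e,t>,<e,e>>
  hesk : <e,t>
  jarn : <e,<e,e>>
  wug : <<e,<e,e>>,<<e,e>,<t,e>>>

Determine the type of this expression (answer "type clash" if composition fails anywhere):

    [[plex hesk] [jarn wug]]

<t,e>

[plex hesk]: plex is <<e,t>,<e,e>>, hesk is <e,t>; result <e,e>.
[jarn wug]: wug is <<e,<e,e>>,<<e,e>,<t,e>>>, jarn is <e,<e,e>>; result <<e,e>,<t,e>>.
[[plex hesk] [jarn wug]]: [jarn wug] is <<e,e>,<t,e>>, [plex hesk] is <e,e>; result <t,e>.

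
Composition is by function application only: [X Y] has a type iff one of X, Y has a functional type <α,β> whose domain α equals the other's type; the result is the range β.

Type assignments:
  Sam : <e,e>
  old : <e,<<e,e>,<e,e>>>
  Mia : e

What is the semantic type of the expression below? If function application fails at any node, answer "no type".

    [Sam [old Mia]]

[old Mia]: <e,<<e,e>,<e,e>>> applied to e yields <<e,e>,<e,e>>.
[Sam [old Mia]]: <<e,e>,<e,e>> applied to <e,e> yields <e,e>.

<e,e>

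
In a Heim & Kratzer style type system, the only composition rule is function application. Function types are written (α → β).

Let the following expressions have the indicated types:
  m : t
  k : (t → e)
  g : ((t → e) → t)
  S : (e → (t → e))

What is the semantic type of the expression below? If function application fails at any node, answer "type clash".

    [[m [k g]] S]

At [k g], g : ((t → e) → t) takes k : (t → e), giving t.
[m [k g]]: t and t cannot combine by function application — type clash.

type clash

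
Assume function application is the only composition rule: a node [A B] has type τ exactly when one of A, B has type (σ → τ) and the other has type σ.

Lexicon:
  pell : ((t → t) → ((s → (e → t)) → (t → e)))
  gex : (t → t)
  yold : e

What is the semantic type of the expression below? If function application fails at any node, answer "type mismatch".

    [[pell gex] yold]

type mismatch

[pell gex]: ((t → t) → ((s → (e → t)) → (t → e))) applied to (t → t) yields ((s → (e → t)) → (t → e)).
[[pell gex] yold]: ((s → (e → t)) → (t → e)) and e cannot combine by function application — type clash.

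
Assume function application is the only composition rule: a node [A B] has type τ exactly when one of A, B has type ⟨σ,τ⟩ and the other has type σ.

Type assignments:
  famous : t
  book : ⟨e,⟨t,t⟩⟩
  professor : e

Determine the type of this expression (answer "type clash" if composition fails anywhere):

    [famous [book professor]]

[book professor]: book is ⟨e,⟨t,t⟩⟩, professor is e; result ⟨t,t⟩.
[famous [book professor]]: [book professor] is ⟨t,t⟩, famous is t; result t.

t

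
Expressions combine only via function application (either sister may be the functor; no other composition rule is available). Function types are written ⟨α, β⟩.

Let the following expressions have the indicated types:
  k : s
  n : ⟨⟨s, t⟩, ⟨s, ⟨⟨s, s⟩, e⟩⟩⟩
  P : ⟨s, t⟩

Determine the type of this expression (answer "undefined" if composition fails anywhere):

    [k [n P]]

⟨⟨s, s⟩, e⟩

[n P]: functor n : ⟨⟨s, t⟩, ⟨s, ⟨⟨s, s⟩, e⟩⟩⟩, argument P : ⟨s, t⟩; result ⟨s, ⟨⟨s, s⟩, e⟩⟩.
[k [n P]]: functor [n P] : ⟨s, ⟨⟨s, s⟩, e⟩⟩, argument k : s; result ⟨⟨s, s⟩, e⟩.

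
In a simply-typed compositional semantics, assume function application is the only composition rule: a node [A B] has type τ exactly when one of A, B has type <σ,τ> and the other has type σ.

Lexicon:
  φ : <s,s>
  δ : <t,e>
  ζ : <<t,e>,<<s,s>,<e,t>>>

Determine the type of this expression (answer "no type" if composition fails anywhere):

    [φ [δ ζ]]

[δ ζ]: ζ is <<t,e>,<<s,s>,<e,t>>>, δ is <t,e>; result <<s,s>,<e,t>>.
[φ [δ ζ]]: [δ ζ] is <<s,s>,<e,t>>, φ is <s,s>; result <e,t>.

<e,t>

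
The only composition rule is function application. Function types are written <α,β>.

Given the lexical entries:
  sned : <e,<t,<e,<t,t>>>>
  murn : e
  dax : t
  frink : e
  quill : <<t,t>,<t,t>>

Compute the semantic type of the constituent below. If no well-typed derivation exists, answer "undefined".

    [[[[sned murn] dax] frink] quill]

[sned murn]: sned is <e,<t,<e,<t,t>>>>, murn is e; result <t,<e,<t,t>>>.
[[sned murn] dax]: [sned murn] is <t,<e,<t,t>>>, dax is t; result <e,<t,t>>.
[[[sned murn] dax] frink]: [[sned murn] dax] is <e,<t,t>>, frink is e; result <t,t>.
[[[[sned murn] dax] frink] quill]: quill is <<t,t>,<t,t>>, [[[sned murn] dax] frink] is <t,t>; result <t,t>.

<t,t>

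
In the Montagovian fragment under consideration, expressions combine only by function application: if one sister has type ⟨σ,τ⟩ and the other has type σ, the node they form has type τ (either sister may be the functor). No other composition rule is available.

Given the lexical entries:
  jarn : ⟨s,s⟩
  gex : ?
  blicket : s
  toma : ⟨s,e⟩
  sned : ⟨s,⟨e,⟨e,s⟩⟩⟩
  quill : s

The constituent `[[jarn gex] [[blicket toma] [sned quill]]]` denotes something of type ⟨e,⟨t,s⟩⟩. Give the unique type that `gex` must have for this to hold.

At [[jarn gex] [[blicket toma] [sned quill]]] (required: ⟨e,⟨t,s⟩⟩): [[blicket toma] [sned quill]] is ⟨e,s⟩, which is not a function with range ⟨e,⟨t,s⟩⟩; hence [jarn gex] is the functor — type ⟨⟨e,s⟩,⟨e,⟨t,s⟩⟩⟩.
At [jarn gex] (required: ⟨⟨e,s⟩,⟨e,⟨t,s⟩⟩⟩): jarn is ⟨s,s⟩, which is not a function with range ⟨⟨e,s⟩,⟨e,⟨t,s⟩⟩⟩; hence gex is the functor — type ⟨⟨s,s⟩,⟨⟨e,s⟩,⟨e,⟨t,s⟩⟩⟩⟩.

⟨⟨s,s⟩,⟨⟨e,s⟩,⟨e,⟨t,s⟩⟩⟩⟩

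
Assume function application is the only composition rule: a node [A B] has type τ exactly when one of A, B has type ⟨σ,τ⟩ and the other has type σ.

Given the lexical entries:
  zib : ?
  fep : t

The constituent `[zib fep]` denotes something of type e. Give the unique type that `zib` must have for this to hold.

⟨t,e⟩

For [zib fep] to have type e with fep of type t, zib must be the function: zib : ⟨t,e⟩.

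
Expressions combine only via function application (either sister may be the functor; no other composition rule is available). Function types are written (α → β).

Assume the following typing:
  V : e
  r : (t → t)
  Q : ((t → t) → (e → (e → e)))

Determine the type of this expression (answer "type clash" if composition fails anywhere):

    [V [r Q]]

[r Q]: Q is ((t → t) → (e → (e → e))), r is (t → t); result (e → (e → e)).
[V [r Q]]: [r Q] is (e → (e → e)), V is e; result (e → e).

(e → e)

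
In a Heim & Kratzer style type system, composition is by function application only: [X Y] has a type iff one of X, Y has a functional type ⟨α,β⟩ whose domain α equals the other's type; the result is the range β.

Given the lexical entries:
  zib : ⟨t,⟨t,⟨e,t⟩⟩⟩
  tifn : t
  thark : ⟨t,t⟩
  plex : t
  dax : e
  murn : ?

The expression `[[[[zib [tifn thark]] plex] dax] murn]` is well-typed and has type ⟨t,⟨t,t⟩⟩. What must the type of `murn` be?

⟨t,⟨t,⟨t,t⟩⟩⟩

[[[[zib [tifn thark]] plex] dax] murn] is required to be ⟨t,⟨t,t⟩⟩. [[[zib [tifn thark]] plex] dax] : t cannot yield ⟨t,⟨t,t⟩⟩ as functor, so murn : ⟨t,⟨t,⟨t,t⟩⟩⟩.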